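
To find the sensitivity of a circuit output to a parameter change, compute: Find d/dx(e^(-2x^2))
Chain rule: d/dx[e^u] = e^u · u' where u = -2x^2
u' = -4x

Answer: -4x·e^(-2x^2)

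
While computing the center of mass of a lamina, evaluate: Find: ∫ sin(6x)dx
Using substitution u=6x: ∫ sin(u) du/6=-cos(u)/6+C

Answer: (-1/6)cos(6x)+C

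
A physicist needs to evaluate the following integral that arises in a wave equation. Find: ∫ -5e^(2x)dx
Since d/dx[e^(2x)]=2e^(2x), we get -5/2 e^(2x) + C

Answer: (-5/2)e^(2x) + C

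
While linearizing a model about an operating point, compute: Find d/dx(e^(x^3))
Chain rule: d/dx[e^u]=e^u · u' where u=x^3
u'=3x^2

Answer: 3x^2·e^(x^3)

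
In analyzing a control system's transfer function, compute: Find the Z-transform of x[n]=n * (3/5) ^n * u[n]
Using the property Z{n * a^n * u[n]} = az/(z-a)^2
With a = 3/5: X(z) = (3/5)z/(z - 3/5)^2, |z| > 3/5

Answer: (3/5)z/(z - 3/5)^2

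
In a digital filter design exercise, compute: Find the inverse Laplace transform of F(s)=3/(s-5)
L^(-1){3/(s-a)}=c·e^(at)
Here a=5, c=3

Answer: 3e^(5t)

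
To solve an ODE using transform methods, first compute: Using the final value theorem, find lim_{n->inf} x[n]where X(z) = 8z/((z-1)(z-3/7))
Final value theorem: lim x[n] = lim_{z->1} (z-1) * X(z)
(z-1) * X(z) = 8z/(z-3/7)
As z->1: 8/(1 - 3/7) = 8/(4/7) = 14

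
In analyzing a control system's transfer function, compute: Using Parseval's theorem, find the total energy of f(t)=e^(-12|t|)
Parseval's theorem: E = integral |f(t)|^2 dt = (1/2pi) integral |F(omega)|^2 domega
E = integral_{-inf}^{inf} e^(-24|t|) dt = 2 * integral_0^inf e^(-24t) dt = 2/(2 * 12) = 1/12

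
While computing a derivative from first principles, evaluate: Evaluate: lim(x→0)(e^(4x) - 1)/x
L'Hôpital (0/0): lim 4e^(4x)/1 = 4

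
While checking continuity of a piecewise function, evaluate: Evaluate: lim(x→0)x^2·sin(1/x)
Squeeze theorem: -|x^2| ≤ x^2·sin(1/x) ≤ |x^2|
Since x^2 → 0 as x → 0, by squeeze theorem the limit is 0

Answer: 0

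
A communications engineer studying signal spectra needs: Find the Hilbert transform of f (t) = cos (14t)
The Hilbert transform shifts each frequency component by -pi/2.
H{cos(wt)}=sin(wt)
With w=14: H{cos(14t)}=sin(14t)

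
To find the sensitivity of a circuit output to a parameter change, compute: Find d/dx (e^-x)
Chain rule: d/dx[e^u]=e^u · u' where u=-x
u'=-1

Answer: -1·e^-x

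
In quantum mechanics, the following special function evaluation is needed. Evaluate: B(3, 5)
B(x,y)=Γ(x)Γ(y)/Γ(x + y)=(x-1)!(y-1)!/(x + y-1)!
B(3,5)=2!·4!/7!=1/105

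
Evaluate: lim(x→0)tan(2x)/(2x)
tan(u) ≈ u for small u:
tan(2x)/(2x) ≈ 2x/(2x)=2/2

Answer: 1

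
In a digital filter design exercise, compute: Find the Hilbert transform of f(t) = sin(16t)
The Hilbert transform shifts each frequency component by -pi/2.
H{sin(wt)} = -cos(wt)
With w = 16: H{sin(16t)} = -cos(16t)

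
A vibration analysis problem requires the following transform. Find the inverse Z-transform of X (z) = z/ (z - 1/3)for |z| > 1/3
Standard pair: z/(z-a) <-> a^n*u[n] for causal signals
With a = 1/3: x[n] = (1/3)^n*u[n]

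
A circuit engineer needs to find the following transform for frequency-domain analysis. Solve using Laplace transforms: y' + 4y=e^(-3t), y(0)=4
Take L: sY - 4 + 4Y=1/(s + 3)
Y(s + 4)=1/(s + 3) + 4
Y=1/((s + 3)(s + 4)) + 4/(s + 4)
Partial fractions: 1/((s + 3)(s + 4))=1/(s + 3) - 1/(s + 4)
So Y=1/(s + 3) + 3/(s + 4)
Inverse Laplace transform (L^(-1){1/(s + 3)}=e^(-3t), L^(-1){1/(s + 4)}=e^(-4t)):

Answer: y(t)=1·e^(-3t) + 3·e^(-4t)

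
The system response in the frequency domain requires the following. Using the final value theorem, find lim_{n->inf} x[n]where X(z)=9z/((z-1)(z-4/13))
Final value theorem: lim x[n] = lim_{z->1} (z-1) * X(z)
(z-1) * X(z) = 9z/(z-4/13)
As z->1: 9/(1-4/13) = 9/(9/13) = 13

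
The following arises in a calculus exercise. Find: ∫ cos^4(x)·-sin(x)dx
Let u=cos(x), du=-sin(x) dx
∫ u^4 du=u^5/5+C

Answer: cos^5(x)/5+C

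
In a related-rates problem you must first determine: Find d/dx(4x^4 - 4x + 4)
Power rule: d/dx(ax^n)=n·a·x^(n-1)
Term by term: 16·x^3-4

Answer: 16x^3-4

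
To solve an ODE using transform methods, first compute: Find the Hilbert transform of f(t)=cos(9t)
The Hilbert transform shifts each frequency component by -pi/2.
H{cos(wt)}=sin(wt)
With w=9: H{cos(9t)}=sin(9t)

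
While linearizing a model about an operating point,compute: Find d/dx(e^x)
Chain rule: d/dx[e^u]=e^u · u' where u=x
u'=1

Answer: 1·e^x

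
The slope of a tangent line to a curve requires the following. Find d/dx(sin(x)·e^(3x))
Product rule: (fg)' = f'g + fg'
f = sin(x), f' = cos(x)
g = e^(3x), g' = 3·e^(3x)

Answer: cos(x)·e^(3x) + 3·sin(x)·e^(3x)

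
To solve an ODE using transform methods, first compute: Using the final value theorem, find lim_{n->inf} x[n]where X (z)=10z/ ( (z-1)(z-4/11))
Final value theorem: lim x[n]=lim_{z->1} (z-1)*X(z)
(z-1)*X(z)=10z/(z-4/11)
As z->1: 10/(1-4/11)=10/(7/11)=110/7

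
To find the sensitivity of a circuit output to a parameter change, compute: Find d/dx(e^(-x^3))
Chain rule: d/dx[e^u] = e^u · u' where u = -x^3
u' = -3x^2

Answer: -3x^2·e^(-x^3)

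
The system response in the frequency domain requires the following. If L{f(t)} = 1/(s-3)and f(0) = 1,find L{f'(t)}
L{f'(t)} = s·F(s) - f(0) = s/(s-3)-1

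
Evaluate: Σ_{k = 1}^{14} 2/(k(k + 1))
Partial fractions: 2/(k(k + 1)) = 2/k - 2/(k + 1)
Telescoping sum: 2(1 - 1/15) = 2·14/15

Answer: 28/15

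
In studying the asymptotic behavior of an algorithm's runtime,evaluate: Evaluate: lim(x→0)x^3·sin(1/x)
Squeeze theorem: -|x^3| ≤ x^3·sin(1/x) ≤ |x^3|
Since x^3 → 0 as x → 0, by squeeze theorem the limit is 0

Answer: 0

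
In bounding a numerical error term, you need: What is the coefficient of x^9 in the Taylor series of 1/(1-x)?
1/(1-x) = Σ x^n for |x|<1
All coefficients are 1

Answer: 1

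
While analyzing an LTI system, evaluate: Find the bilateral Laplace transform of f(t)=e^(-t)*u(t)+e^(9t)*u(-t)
For e^(-t) * u(t): L=1/(s+1), Re(s) > -1
For e^(9t) * u(-t): L=-1/(s-9), Re(s) < 9
Combined: F(s)=1/(s+1)-1/(s-9), -1 < Re(s) < 9

Answer: 1/(s+1)-1/(s-9), ROC: -1 < Re(s) < 9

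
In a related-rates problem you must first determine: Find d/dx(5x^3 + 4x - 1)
Power rule: d/dx(ax^n) = n·a·x^(n-1)
Term by term: 15·x^2+4

Answer: 15x^2+4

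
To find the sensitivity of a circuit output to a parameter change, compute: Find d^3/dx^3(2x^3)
Apply power rule 3 times:
d^1: 6x^2
d^2: 12x
d^3: 12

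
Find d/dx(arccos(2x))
d/dx[arccos(u)]=-u'/√(1-u²), u=2x, u'=2

Answer: -2/√(1-4x²)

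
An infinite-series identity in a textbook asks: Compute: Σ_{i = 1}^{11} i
Using formula: Σ i^1 = n(n + 1)/2 = 11·12/2 = 66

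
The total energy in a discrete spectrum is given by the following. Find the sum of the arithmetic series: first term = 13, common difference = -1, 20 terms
Last term: a_n=13+(20-1)·-1=-6
Sum=n(a_1+a_n)/2=20(13+(-6))/2=70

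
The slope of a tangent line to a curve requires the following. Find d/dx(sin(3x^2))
Chain rule: d/dx[sin(u)]=cos(u)·u' where u=3x^2
u'=6x

Answer: 6x·cos(3x^2)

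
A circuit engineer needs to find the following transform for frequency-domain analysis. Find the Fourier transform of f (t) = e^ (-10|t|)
Using the standard pair: F{e^(-a|t|)}=2a/(a^2 + omega^2)
With a=10: F(omega)=20/(100 + omega^2)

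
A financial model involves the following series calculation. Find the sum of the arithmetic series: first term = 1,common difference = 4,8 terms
Last term: a_n = 1 + (8 - 1)·4 = 29
Sum = n(a_1 + a_n)/2 = 8(1 + 29)/2 = 120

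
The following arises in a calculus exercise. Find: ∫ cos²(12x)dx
Using identity cos²(u) = (1+cos(2u))/2:
∫ (1+cos(24x))/2 dx = x/2+sin(24x)/48+C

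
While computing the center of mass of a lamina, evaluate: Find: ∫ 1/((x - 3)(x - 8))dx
Partial fractions: 1/((x-3)(x-8))=A/(x-3) + B/(x-8)
A=-1/5, B=1/5
∫ [-1/5· 1/(x-3) + 1/5· 1/(x-8)] dx
=(1/5)[ln|x-8| - ln|x-3|] + C

Answer: (1/5)·ln|(x-8)/(x-3)| + C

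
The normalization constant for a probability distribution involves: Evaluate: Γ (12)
Γ(n)=(n-1)! for positive integers
Γ(12)=11!=39916800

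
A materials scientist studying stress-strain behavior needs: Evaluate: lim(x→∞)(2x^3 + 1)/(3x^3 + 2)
Divide numerator and denominator by x^3:
lim (2 + 1/x^3)/(3 + 2/x^3)=2/3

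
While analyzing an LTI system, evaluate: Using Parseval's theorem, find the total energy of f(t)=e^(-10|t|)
Parseval's theorem: E=integral |f(t)|^2 dt=(1/2pi) integral |F(omega)|^2 domega
E=integral_{-inf}^{inf} e^(-20|t|) dt=2 * integral_0^inf e^(-20t) dt=2/(2 * 10)=1/10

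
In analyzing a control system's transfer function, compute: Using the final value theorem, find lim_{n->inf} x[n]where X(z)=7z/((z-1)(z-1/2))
Final value theorem: lim x[n]=lim_{z->1} (z-1) * X(z)
(z-1) * X(z)=7z/(z-1/2)
As z->1: 7/(1-1/2)=7/(1/2)=14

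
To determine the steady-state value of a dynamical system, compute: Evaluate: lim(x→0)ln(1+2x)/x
L'Hôpital (0/0): lim 2/(1 + 2x) / 1=2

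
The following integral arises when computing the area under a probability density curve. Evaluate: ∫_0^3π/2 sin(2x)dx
Antiderivative: -cos(2x)/2
Evaluate at bounds: [-cos(2·3π/2)/2] - [-cos(2·0)/2]
= (-(-1) + (1))/2 = 1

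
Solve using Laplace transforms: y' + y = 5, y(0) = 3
Take L of both sides: sY(s) - 3 + Y(s)=5/s
Y(s)(s + 1)=5/s + 3
Y(s)=5/(s(s + 1)) + 3/(s + 1)
Partial fractions: 5/(s(s + 1))=5/s - 5/(s + 1)
So Y(s)=5/s - 2/(s + 1)
Inverse transform (L^(-1){1/s}=1, L^(-1){1/(s + 1)}=e^(-t)):

Answer: y(t)=5 - 2·e^(-t)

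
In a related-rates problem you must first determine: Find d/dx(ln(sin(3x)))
Chain rule: d/dx[ln(u)] = u'/u where u = sin(3x)
u' = 3cos(3x)

Answer: (3cos(3x))/(sin(3x))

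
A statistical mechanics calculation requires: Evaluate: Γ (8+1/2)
Γ(n + 1/2)=(2n)!√π/(4^n·n!)
=20922789888000√π/(65536·40320)=(2027025/256)·√π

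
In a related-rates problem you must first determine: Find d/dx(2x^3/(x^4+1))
Quotient rule: (f/g)' = (f'g - fg')/g²
f = 2x^3, f' = 6x^2
g = x^4+1, g' = 4x^3

Answer: (6x^2·(x^4+1)-8x^6)/(x^4+1)²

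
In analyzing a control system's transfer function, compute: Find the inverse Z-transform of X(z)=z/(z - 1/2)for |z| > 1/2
Standard pair: z/(z-a) <-> a^n*u[n] for causal signals
With a=1/2: x[n]=(1/2)^n*u[n]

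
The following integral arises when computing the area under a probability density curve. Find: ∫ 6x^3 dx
Using power rule: ∫ 6x^3 dx=6/4 x^4+C=(3/2)x^4+C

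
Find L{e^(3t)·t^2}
First shifting: L{e^(at)f(t)} = F(s-a)
L{t^2} = 2/s^3
Shift s → s-3: 2/(s-3)^3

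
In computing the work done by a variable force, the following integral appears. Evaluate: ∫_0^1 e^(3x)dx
Antiderivative: (1/3)e^(3x)
Evaluate: (1/3)(e^3-1)

Answer: (e^3-1)/3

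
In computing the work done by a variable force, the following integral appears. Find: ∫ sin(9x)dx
Using substitution u = 9x: ∫ sin(u) du/9 = -cos(u)/9 + C

Answer: (-1/9)cos(9x) + C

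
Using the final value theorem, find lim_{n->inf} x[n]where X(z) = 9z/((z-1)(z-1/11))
Final value theorem: lim x[n] = lim_{z->1} (z-1) * X(z)
(z-1) * X(z) = 9z/(z-1/11)
As z->1: 9/(1 - 1/11) = 9/(10/11) = 99/10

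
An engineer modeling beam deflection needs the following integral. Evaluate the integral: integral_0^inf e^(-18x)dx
integral_0^inf e^(-18x) dx=[-1/18 * e^(-18x)]_0^inf
=0 - (-1/18)=1/18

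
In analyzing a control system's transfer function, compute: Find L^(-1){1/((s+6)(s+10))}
Partial fractions: 1/((s+6)(s+10))=A/(s+6)+B/(s+10)
Cover-up: A=1/(s+10)|_{s=-6}=1/4; B=1/(s+6)|_{s=-10}=-1/4
L^(-1)=(1/4)e^(-6t) - (1/4)e^(-10t)

Answer: (1/4)(e^(-6t) - e^(-10t))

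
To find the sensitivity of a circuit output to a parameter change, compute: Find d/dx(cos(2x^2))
Chain rule: d/dx[cos(u)]=-sin(u)·u' where u=2x^2
u'=4x

Answer: -4x·sin(2x^2)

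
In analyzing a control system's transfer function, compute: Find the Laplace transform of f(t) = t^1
L{t^n} = n!/s^(n + 1)
L{t^1} = 1!/s^2 = 1/s^2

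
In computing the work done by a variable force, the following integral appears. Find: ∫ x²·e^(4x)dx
Integration by parts twice:
First: u = x², dv = e^(4x) dx => x²e^(4x)/4 - (2/4)∫ xe^(4x) dx
Second (∫ xe^(4x) dx): xe^(4x)/4 - e^(4x)/16
Combining: e^(4x)(x²/4 - 2x/16 + 2/64) + C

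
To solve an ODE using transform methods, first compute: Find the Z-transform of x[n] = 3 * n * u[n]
Z{n * u[n]}=z/(z-1)^2
By linearity: Z{3 * n * u[n]}=3z/(z-1)^2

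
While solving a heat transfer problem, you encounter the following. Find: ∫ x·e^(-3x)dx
Integration by parts: u=x, dv=e^(-3x) dx
du=dx, v=e^(-3x)/(-3)
=x·e^(-3x)/(-3) - ∫ e^(-3x)/(-3) dx
=x·e^(-3x)/(-3) - e^(-3x)/9 + C

Answer: e^(-3x)(x/(-3) - 1/9) + C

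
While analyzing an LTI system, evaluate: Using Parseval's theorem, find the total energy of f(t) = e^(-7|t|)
Parseval's theorem: E=integral |f(t)|^2 dt=(1/2pi) integral |F(omega)|^2 domega
E=integral_{-inf}^{inf} e^(-14|t|) dt=2 * integral_0^inf e^(-14t) dt=2/(2 * 7)=1/7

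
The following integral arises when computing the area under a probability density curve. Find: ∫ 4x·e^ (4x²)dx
Let u=4x², du=8x dx
∫ (1/2)e^u du=e^u/2 + C

Answer: e^(4x²)/2 + C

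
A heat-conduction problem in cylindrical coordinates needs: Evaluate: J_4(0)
J_n(0)=0 for all n > 0 (Bessel function of first kind)
J_4(0)=0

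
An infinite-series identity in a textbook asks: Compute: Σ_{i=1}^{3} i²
Using formula: Σ i^2 = n(n + 1)(2n + 1)/6 = 3·4·7/6 = 14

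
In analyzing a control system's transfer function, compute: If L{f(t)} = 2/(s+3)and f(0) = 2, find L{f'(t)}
L{f'(t)}=s·F(s) - f(0)=2s/(s+3)-2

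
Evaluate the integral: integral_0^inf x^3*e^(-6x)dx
This is a Gamma integral. Substitute u = 6x (du = 6 dx):
integral_0^inf x^3*e^(-6x) dx = (1/6^4) integral_0^inf u^3*e^(-u) du
= Gamma(4)/6^4 = 3!/6^4 = 6/1296

Answer: 1/216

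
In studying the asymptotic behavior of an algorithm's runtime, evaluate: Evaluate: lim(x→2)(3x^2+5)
Polynomial is continuous, so substitute x = 2:
3·2^2 + 5 = 17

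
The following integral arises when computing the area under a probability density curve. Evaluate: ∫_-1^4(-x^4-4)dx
Step 1: Find antiderivative F(x)=(-1/5)x^5 - 4x
Step 2: F(4) - F(-1)=-1104/5 - (21/5)=-225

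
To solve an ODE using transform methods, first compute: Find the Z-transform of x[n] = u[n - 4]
Using the time-shift property: Z{u[n-4]}=z^(-4) * z/(z-1)
=z^(-3)/(z-1)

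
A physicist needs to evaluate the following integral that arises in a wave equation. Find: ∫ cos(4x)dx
Using substitution u = 4x: ∫ cos(u) du/4 = sin(u)/4 + C

Answer: (1/4)sin(4x) + C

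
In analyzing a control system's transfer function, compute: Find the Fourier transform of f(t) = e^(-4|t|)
Using the standard pair: F{e^(-a|t|)} = 2a/(a^2+omega^2)
With a = 4: F(omega) = 8/(16+omega^2)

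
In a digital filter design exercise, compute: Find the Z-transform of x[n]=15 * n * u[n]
Z{n * u[n]} = z/(z-1)^2
By linearity: Z{15 * n * u[n]} = 15z/(z-1)^2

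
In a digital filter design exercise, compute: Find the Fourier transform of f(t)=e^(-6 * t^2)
The Fourier transform of a Gaussian e^(-a*t^2) is sqrt(pi/a)*e^(-omega^2/(4a)).
With a = 6: F(omega) = sqrt(pi/6)*e^(-omega^2/24)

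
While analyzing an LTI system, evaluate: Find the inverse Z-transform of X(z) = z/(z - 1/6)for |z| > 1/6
Standard pair: z/(z-a) <-> a^n * u[n] for causal signals
With a=1/6: x[n]=(1/6)^n * u[n]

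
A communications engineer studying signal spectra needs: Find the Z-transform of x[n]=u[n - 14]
Using the time-shift property: Z{u[n-14]} = z^(-14)*z/(z-1)
= z^(-13)/(z-1)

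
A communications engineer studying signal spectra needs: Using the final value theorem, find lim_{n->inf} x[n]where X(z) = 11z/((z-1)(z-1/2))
Final value theorem: lim x[n]=lim_{z->1} (z-1)*X(z)
(z-1)*X(z)=11z/(z-1/2)
As z->1: 11/(1 - 1/2)=11/(1/2)=22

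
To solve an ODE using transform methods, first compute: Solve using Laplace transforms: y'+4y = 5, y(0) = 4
Take L of both sides: sY(s)-4+4Y(s)=5/s
Y(s)(s+4)=5/s+4
Y(s)=5/(s(s+4))+4/(s+4)
Partial fractions: 5/(s(s+4))=(5/4)/s - (5/4)/(s+4)
So Y(s)=(5/4)/s+(11/4)/(s+4)
Inverse transform (L^(-1){1/s}=1, L^(-1){1/(s+4)}=e^(-4t)):

Answer: y(t)=5/4+(11/4)·e^(-4t)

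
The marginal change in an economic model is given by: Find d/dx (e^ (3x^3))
Chain rule: d/dx[e^u]=e^u · u' where u=3x^3
u'=9x^2

Answer: 9x^2·e^(3x^3)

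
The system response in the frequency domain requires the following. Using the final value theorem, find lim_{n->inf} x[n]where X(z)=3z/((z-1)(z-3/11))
Final value theorem: lim x[n]=lim_{z->1} (z-1) * X(z)
(z-1) * X(z)=3z/(z-3/11)
As z->1: 3/(1-3/11)=3/(8/11)=33/8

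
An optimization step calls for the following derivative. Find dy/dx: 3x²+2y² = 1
Differentiate: 6x + 4y·(dy/dx)=0
dy/dx=-6x/(4y)=-(3/2)·(x/y)

Answer: dy/dx=-(3/2)·(x/y)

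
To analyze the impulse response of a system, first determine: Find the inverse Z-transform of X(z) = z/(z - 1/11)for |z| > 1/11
Standard pair: z/(z-a) <-> a^n*u[n] for causal signals
With a = 1/11: x[n] = (1/11)^n*u[n]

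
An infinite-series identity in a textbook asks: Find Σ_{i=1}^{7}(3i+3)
= 3·Σ i + 3·7 = 3·28 + 21 = 105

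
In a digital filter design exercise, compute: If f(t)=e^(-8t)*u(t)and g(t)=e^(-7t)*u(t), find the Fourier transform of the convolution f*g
By the convolution theorem: F{f*g} = F(omega)*G(omega)
F(omega) = 1/(8 + j*omega), G(omega) = 1/(7 + j*omega)
F{f*g} = 1/((8 + j*omega)(7 + j*omega))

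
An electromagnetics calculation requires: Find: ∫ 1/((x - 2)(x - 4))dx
Partial fractions: 1/((x-2)(x-4)) = A/(x-2) + B/(x-4)
A = -1/2, B = 1/2
∫ [-1/2· 1/(x-2) + 1/2· 1/(x-4)] dx
= (1/2)[ln|x-4| - ln|x-2|] + C

Answer: (1/2)·ln|(x-4)/(x-2)| + C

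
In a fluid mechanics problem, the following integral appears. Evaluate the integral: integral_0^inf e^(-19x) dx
integral_0^inf e^(-19x) dx=[-1/19*e^(-19x)]_0^inf
=0 - (-1/19)=1/19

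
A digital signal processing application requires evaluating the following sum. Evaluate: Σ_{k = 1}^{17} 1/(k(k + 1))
Partial fractions: 1/(k(k + 1)) = 1/k - 1/(k + 1)
Telescoping sum: 1(1 - 1/18) = 1·17/18

Answer: 17/18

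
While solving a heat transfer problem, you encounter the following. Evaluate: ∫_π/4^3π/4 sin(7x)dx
Antiderivative: -cos(7x)/7
Evaluate at bounds: [-cos(7·3π/4)/7] - [-cos(7·π/4)/7]
= (-(-√2/2)+(√2/2))/7 = √2/7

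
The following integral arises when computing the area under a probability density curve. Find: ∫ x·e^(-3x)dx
Integration by parts: u=x, dv=e^(-3x) dx
du=dx, v=e^(-3x)/(-3)
=x·e^(-3x)/(-3) - ∫ e^(-3x)/(-3) dx
=x·e^(-3x)/(-3) - e^(-3x)/9 + C

Answer: e^(-3x)(x/(-3) - 1/9) + C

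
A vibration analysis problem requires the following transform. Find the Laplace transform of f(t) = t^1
L{t^n}=n!/s^(n+1)
L{t^1}=1!/s^2=1/s^2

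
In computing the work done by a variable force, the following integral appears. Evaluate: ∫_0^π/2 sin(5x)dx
Antiderivative: -cos(5x)/5
Evaluate at bounds: [-cos(5·π/2)/5] - [-cos(5·0)/5]
=(-(0) + (1))/5=1/5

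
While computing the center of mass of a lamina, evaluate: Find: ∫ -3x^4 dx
Using power rule: ∫ -3x^4 dx = -3/5 x^5 + C = (-3/5)x^5 + C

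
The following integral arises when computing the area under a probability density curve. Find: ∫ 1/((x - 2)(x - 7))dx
Partial fractions: 1/((x-2)(x-7)) = A/(x-2) + B/(x-7)
A = -1/5, B = 1/5
∫ [-1/5· 1/(x-2) + 1/5· 1/(x-7)] dx
= (1/5)[ln|x-7| - ln|x-2|] + C

Answer: (1/5)·ln|(x-7)/(x-2)| + C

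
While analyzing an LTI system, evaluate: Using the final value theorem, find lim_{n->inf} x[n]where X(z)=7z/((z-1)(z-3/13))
Final value theorem: lim x[n] = lim_{z->1} (z-1) * X(z)
(z-1) * X(z) = 7z/(z-3/13)
As z->1: 7/(1-3/13) = 7/(10/13) = 91/10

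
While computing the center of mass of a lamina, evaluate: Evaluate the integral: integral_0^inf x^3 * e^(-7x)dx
This is a Gamma integral. Substitute u = 7x (du = 7 dx):
integral_0^inf x^3*e^(-7x) dx = (1/7^4) integral_0^inf u^3*e^(-u) du
= Gamma(4)/7^4 = 3!/7^4 = 6/2401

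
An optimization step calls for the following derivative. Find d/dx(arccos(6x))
d/dx[arccos(u)]=-u'/√(1-u²), u=6x, u'=6

Answer: -6/√(1 - 36x²)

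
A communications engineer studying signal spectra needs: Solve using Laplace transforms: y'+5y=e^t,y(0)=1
Take L: sY - 1+5Y=1/(s-1)
Y(s+5)=1/(s-1)+1
Y=1/((s-1)(s+5))+1/(s+5)
Partial fractions: 1/((s-1)(s+5))=(1/6)/(s-1) - (1/6)/(s+5)
So Y=(1/6)/(s-1)+(5/6)/(s+5)
Inverse Laplace transform (L^(-1){1/(s-1)}=e^t, L^(-1){1/(s+5)}=e^(-5t)):

Answer: y(t)=(1/6)·e^t+(5/6)·e^(-5t)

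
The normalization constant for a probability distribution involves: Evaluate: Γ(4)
Γ(n)=(n-1)! for positive integers
Γ(4)=3!=6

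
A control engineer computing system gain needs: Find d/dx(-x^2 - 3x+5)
Power rule: d/dx(ax^n)=n·a·x^(n-1)
Term by term: -2·x - 3

Answer: -2x - 3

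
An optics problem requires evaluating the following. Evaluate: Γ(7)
Γ(n)=(n-1)! for positive integers
Γ(7)=6!=720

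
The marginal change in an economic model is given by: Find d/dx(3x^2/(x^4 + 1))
Quotient rule: (f/g)'=(f'g - fg')/g²
f=3x^2, f'=6x
g=x^4+1, g'=4x^3

Answer: (6x·(x^4+1)-12x^5)/(x^4+1)²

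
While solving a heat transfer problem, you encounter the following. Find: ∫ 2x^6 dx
Using power rule: ∫ 2x^6 dx = 2/7 x^7 + C = (2/7)x^7 + C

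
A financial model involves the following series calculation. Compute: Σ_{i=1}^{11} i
Using formula: Σ i^1 = n(n + 1)/2 = 11·12/2 = 66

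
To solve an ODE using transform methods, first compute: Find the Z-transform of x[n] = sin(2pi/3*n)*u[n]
Z{sin(w0 * n) * u[n]}=z * sin(w0)/(z^2 - 2z * cos(w0) + 1)
With w0=2pi/3: X(z)=z * sin(2pi/3)/(z^2 - 2z * cos(2pi/3) + 1)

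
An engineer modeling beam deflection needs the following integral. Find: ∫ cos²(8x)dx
Using identity cos²(u)=(1+cos(2u))/2:
∫ (1+cos(16x))/2 dx=x/2+sin(16x)/32+C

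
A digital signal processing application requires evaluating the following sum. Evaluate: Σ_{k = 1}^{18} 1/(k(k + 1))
Partial fractions: 1/(k(k+1)) = 1/k - 1/(k+1)
Telescoping sum: 1(1-1/19) = 1·18/19

Answer: 18/19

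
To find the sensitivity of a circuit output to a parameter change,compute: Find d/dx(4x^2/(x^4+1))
Quotient rule: (f/g)' = (f'g - fg')/g²
f = 4x^2, f' = 8x
g = x^4+1, g' = 4x^3

Answer: (8x·(x^4+1)-16x^5)/(x^4+1)²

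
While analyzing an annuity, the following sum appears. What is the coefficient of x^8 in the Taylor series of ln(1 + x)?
ln(1 + x) = Σ (-1)^(n + 1) x^n/n
Coefficient of x^8 = (-1)^9/8 = -1/8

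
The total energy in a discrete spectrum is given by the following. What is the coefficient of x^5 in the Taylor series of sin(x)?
sin(x)=Σ (-1)^k x^(2k + 1)/(2k + 1)!
For x^5: (-1)^2/5!=1/120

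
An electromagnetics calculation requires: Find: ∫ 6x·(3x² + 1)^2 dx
Let u = 3x²+1, du = 6x dx
∫ u^2 du = u^3/3+C

Answer: (3x²+1)^3/3+C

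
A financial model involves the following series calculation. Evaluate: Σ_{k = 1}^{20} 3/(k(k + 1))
Partial fractions: 3/(k(k+1)) = 3/k - 3/(k+1)
Telescoping sum: 3(1-1/21) = 3·20/21

Answer: 20/7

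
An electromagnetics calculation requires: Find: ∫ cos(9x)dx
Using substitution u=9x: ∫ cos(u) du/9=sin(u)/9 + C

Answer: (1/9)sin(9x) + C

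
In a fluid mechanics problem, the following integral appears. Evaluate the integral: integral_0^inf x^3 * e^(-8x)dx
This is a Gamma integral. Substitute u = 8x (du = 8 dx):
integral_0^inf x^3 * e^(-8x) dx = (1/8^4) integral_0^inf u^3 * e^(-u) du
= Gamma(4)/8^4 = 3!/8^4 = 6/4096

Answer: 3/2048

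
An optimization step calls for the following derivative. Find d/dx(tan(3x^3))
Chain rule: d/dx[tan(u)] = sec²(u)·u' where u = 3x^3
u' = 9x^2

Answer: 9x^2·sec²(3x^3)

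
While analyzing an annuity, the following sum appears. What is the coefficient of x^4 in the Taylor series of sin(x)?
sin(x) has only odd powers. Coefficient of x^4=0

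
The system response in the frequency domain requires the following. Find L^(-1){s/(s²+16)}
L^(-1){s/(s²+w²)}=cos(wt)
Here w=4

Answer: cos(4t)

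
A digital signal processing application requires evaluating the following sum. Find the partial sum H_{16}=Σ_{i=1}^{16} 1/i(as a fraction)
H_16 = 1+1/2+1/3+...+1/16
= 2436559/720720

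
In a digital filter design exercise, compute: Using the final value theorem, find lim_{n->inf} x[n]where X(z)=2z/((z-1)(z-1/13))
Final value theorem: lim x[n]=lim_{z->1} (z-1)*X(z)
(z-1)*X(z)=2z/(z-1/13)
As z->1: 2/(1 - 1/13)=2/(12/13)=13/6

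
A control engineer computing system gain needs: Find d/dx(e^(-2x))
Chain rule: d/dx[e^u]=e^u · u' where u=-2x
u'=-2

Answer: -2·e^(-2x)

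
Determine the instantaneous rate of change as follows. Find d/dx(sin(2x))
Chain rule: d/dx[sin(u)] = cos(u)·u' where u = 2x
u' = 2

Answer: 2·cos(2x)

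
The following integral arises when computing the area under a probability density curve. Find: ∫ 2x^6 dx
Using power rule: ∫ 2x^6 dx=2/7 x^7+C=(2/7)x^7+C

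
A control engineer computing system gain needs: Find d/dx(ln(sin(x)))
Chain rule: d/dx[ln(u)]=u'/u where u=sin(x)
u'=cos(x)

Answer: (cos(x))/(sin(x))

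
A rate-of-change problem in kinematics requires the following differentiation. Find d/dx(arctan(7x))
d/dx[arctan(u)]=u'/(1+u²), u=7x, u'=7

Answer: 7/(1+49x²)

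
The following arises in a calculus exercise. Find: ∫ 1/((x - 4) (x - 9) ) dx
Partial fractions: 1/((x-4)(x-9))=A/(x-4)+B/(x-9)
A=-1/5, B=1/5
∫ [-1/5· 1/(x-4)+1/5· 1/(x-9)] dx
=(1/5)[ln|x-9| - ln|x-4|]+C

Answer: (1/5)·ln|(x-9)/(x-4)|+C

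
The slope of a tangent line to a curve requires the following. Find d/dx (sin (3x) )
Chain rule: d/dx[sin(u)]=cos(u)·u' where u=3x
u'=3

Answer: 3·cos(3x)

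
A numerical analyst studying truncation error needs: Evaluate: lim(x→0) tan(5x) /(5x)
tan(u) ≈ u for small u:
tan(5x)/(5x) ≈ 5x/(5x) = 5/5

Answer: 1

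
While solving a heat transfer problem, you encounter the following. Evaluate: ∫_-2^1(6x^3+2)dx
Step 1: Find antiderivative F(x)=(3/2)x^4+2x
Step 2: F(1) - F(-2)=7/2 - (20)=-33/2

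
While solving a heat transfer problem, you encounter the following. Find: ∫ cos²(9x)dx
Using identity cos²(u)=(1 + cos(2u))/2:
∫ (1 + cos(18x))/2 dx=x/2 + sin(18x)/36 + C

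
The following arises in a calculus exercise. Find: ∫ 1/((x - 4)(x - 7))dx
Partial fractions: 1/((x-4)(x-7)) = A/(x-4)+B/(x-7)
A = -1/3, B = 1/3
∫ [-1/3· 1/(x-4)+1/3· 1/(x-7)] dx
= (1/3)[ln|x-7| - ln|x-4|]+C

Answer: (1/3)·ln|(x-7)/(x-4)|+C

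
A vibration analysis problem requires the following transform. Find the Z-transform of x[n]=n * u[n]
Standard pair: Z{n*u[n]} = z/(z-1)^2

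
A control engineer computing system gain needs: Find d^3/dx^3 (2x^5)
Apply power rule 3 times:
d^1: 10x^4
d^2: 40x^3
d^3: 120x^2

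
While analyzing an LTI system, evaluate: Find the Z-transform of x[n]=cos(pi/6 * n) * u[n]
Z{cos(w0*n)*u[n]} = z(z - cos(w0))/(z^2-2z*cos(w0)+1)
With w0 = pi/6: X(z) = z(z - cos(pi/6))/(z^2-2z*cos(pi/6)+1)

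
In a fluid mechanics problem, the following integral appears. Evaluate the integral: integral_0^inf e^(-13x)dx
integral_0^inf e^(-13x) dx = [-1/13*e^(-13x)]_0^inf
= 0 - (-1/13) = 1/13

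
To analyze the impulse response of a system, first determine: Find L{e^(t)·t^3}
First shifting: L{e^(at)f(t)} = F(s-a)
L{t^3} = 6/s^4
Shift s → s-1: 6/(s-1)^4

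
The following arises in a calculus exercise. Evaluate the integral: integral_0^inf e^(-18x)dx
integral_0^inf e^(-18x) dx=[-1/18*e^(-18x)]_0^inf
=0 - (-1/18)=1/18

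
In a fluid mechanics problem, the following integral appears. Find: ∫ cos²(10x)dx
Using identity cos²(u)=(1 + cos(2u))/2:
∫ (1 + cos(20x))/2 dx=x/2 + sin(20x)/40 + C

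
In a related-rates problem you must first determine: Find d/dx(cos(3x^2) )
Chain rule: d/dx[cos(u)] = -sin(u)·u' where u = 3x^2
u' = 6x

Answer: -6x·sin(3x^2)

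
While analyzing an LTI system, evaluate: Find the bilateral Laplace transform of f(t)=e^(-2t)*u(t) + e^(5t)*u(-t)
For e^(-2t)*u(t): L = 1/(s+2), Re(s) > -2
For e^(5t)*u(-t): L = -1/(s-5), Re(s) < 5
Combined: F(s) = 1/(s+2)-1/(s-5), -2 < Re(s) < 5

Answer: 1/(s+2)-1/(s-5), ROC: -2 < Re(s) < 5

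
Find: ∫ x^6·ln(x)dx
By parts: u=ln(x), dv=x^6 dx
du=1/x dx, v=x^7/7
=x^7·ln(x)/7 - ∫ x^6/7 dx
=x^7·ln(x)/7 - x^7/49 + C

Answer: x^7(ln(x)/7 - 1/49) + C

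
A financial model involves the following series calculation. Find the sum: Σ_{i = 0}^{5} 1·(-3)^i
Geometric series: S=a(1 - r^n)/(1 - r)
a=1, r=-3, n=6
S=1(1-729)/4=-182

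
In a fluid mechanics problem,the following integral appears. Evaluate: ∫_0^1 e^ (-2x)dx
Antiderivative: (1/(-2))e^(-2x)
Evaluate: (1/(-2))(e^-2-1)

Answer: (e^-2-1)/(-2)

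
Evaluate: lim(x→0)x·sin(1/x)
Squeeze theorem: -|x| ≤ x·sin(1/x) ≤ |x|
Since x → 0 as x → 0, by squeeze theorem the limit is 0

Answer: 0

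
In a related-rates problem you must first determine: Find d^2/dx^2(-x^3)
Apply power rule 2 times:
d^1: -3x^2
d^2: -6x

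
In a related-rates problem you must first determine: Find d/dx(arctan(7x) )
d/dx[arctan(u)]=u'/(1 + u²), u=7x, u'=7

Answer: 7/(1 + 49x²)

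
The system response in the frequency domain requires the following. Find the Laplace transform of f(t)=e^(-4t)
L{e^(at)}=1/(s-a)
L{e^(-4t)}=1/(s + 4)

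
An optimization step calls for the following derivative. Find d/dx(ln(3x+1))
Chain rule: d/dx[ln(u)]=u'/u where u=3x+1
u'=3

Answer: (3)/(3x+1)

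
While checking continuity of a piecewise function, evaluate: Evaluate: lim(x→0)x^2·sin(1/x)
Squeeze theorem: -|x^2| ≤ x^2·sin(1/x) ≤ |x^2|
Since x^2 → 0 as x → 0, by squeeze theorem the limit is 0

Answer: 0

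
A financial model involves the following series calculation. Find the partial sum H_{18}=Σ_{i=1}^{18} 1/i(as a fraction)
H_18=1 + 1/2 + 1/3 + ... + 1/18
=14274301/4084080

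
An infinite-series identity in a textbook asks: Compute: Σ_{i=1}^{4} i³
Using formula: Σ i^3 = [n(n + 1)/2]² = [4·5/2]² = 100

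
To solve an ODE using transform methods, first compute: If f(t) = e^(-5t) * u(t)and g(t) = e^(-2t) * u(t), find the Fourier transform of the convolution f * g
By the convolution theorem: F{f*g} = F(omega)*G(omega)
F(omega) = 1/(5+j*omega), G(omega) = 1/(2+j*omega)
F{f*g} = 1/((5+j*omega)(2+j*omega))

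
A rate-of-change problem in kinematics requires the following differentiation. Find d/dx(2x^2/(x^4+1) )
Quotient rule: (f/g)' = (f'g - fg')/g²
f = 2x^2, f' = 4x
g = x^4+1, g' = 4x^3

Answer: (4x·(x^4+1)-8x^5)/(x^4+1)²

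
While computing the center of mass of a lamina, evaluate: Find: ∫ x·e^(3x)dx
Integration by parts: u = x, dv = e^(3x) dx
du = dx, v = e^(3x)/3
= x·e^(3x)/3 - ∫ e^(3x)/3 dx
= x·e^(3x)/3 - e^(3x)/9+C

Answer: e^(3x)(x/3-1/9)+C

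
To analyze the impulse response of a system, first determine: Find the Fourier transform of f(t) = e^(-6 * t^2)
The Fourier transform of a Gaussian e^(-a*t^2) is sqrt(pi/a)*e^(-omega^2/(4a)).
With a=6: F(omega)=sqrt(pi/6)*e^(-omega^2/24)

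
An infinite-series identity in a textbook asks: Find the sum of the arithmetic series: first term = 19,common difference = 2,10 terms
Last term: a_n=19 + (10 - 1)·2=37
Sum=n(a_1 + a_n)/2=10(19 + 37)/2=280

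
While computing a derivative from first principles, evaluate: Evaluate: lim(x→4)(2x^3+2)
Polynomial is continuous, so substitute x=4:
2·4^3+2=130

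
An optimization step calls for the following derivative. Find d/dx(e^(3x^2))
Chain rule: d/dx[e^u] = e^u · u' where u = 3x^2
u' = 6x

Answer: 6x·e^(3x^2)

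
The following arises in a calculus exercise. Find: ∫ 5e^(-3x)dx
Since d/dx[e^(-3x)]=-3e^(-3x), we get -5/3 e^(-3x) + C

Answer: (-5/3)e^(-3x) + C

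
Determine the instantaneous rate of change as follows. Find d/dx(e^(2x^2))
Chain rule: d/dx[e^u]=e^u · u' where u=2x^2
u'=4x

Answer: 4x·e^(2x^2)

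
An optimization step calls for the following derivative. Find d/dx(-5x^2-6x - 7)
Power rule: d/dx(ax^n)=n·a·x^(n-1)
Term by term: -10·x - 6

Answer: -10x - 6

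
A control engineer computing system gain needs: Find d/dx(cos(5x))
Chain rule: d/dx[cos(u)]=-sin(u)·u' where u=5x
u'=5

Answer: -5·sin(5x)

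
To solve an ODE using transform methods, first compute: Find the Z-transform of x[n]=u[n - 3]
Using the time-shift property: Z{u[n-3]}=z^(-3)*z/(z-1)
=z^(-2)/(z-1)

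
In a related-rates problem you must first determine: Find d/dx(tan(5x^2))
Chain rule: d/dx[tan(u)] = sec²(u)·u' where u = 5x^2
u' = 10x

Answer: 10x·sec²(5x^2)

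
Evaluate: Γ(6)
Γ(n)=(n-1)! for positive integers
Γ(6)=5!=120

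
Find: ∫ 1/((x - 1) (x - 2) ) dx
Partial fractions: 1/((x-1)(x-2)) = A/(x-1) + B/(x-2)
A = -1, B = 1
∫ [-1· 1/(x-1) + 1· 1/(x-2)] dx
= (1)[ln|x-2| - ln|x-1|] + C

Answer: ln|(x-2)/(x-1)| + C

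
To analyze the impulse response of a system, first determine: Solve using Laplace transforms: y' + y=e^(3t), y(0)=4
Take L: sY - 4 + Y = 1/(s-3)
Y(s + 1) = 1/(s-3) + 4
Y = 1/((s-3)(s + 1)) + 4/(s + 1)
Partial fractions: 1/((s-3)(s + 1)) = (1/4)/(s-3) - (1/4)/(s + 1)
So Y = (1/4)/(s-3) + (15/4)/(s + 1)
Inverse Laplace transform (L^(-1){1/(s-3)} = e^(3t), L^(-1){1/(s + 1)} = e^(-t)):

Answer: y(t) = (1/4)·e^(3t) + (15/4)·e^(-t)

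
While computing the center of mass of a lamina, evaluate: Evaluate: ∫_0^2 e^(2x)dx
Antiderivative: (1/2)e^(2x)
Evaluate: (1/2)(e^4 - 1)

Answer: (e^4 - 1)/2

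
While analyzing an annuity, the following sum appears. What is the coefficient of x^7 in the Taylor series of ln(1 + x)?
ln(1 + x) = Σ (-1)^(n + 1) x^n/n
Coefficient of x^7 = (-1)^8/7 = 1/7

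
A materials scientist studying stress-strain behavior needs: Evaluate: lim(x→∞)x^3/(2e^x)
Apply L'Hôpital 3 times (∞/∞ each time):
Eventually get 3!/(2e^x) → 0

Answer: 0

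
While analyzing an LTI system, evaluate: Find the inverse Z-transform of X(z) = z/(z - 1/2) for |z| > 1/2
Standard pair: z/(z-a) <-> a^n * u[n] for causal signals
With a = 1/2: x[n] = (1/2)^n * u[n]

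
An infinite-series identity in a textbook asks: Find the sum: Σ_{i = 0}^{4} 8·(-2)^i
Geometric series: S = a(1 - r^n)/(1 - r)
a = 8, r = -2, n = 5
S = 8(1+32)/3 = 88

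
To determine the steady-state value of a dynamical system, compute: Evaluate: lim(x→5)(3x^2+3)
Polynomial is continuous, so substitute x=5:
3·5^2+3=78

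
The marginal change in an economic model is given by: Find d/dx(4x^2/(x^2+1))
Quotient rule: (f/g)'=(f'g - fg')/g²
f=4x^2, f'=8x
g=x^2+1, g'=2x

Answer: (8x·(x^2+1)-8x^3)/(x^2+1)²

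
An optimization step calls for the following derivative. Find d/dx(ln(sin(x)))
Chain rule: d/dx[ln(u)] = u'/u where u = sin(x)
u' = cos(x)

Answer: (cos(x))/(sin(x))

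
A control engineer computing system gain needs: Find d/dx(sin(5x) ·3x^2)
Product rule: (fg)'=f'g + fg'
f=sin(5x), f'=5·cos(5x)
g=3x^2, g'=6x

Answer: 15·cos(5x)·x^2 + 6·sin(5x)·x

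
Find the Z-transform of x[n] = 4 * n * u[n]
Z{n*u[n]} = z/(z-1)^2
By linearity: Z{4*n*u[n]} = 4z/(z-1)^2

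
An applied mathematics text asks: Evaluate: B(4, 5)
B(x,y) = Γ(x)Γ(y)/Γ(x+y) = (x-1)!(y-1)!/(x+y-1)!
B(4,5) = 3!·4!/8! = 1/280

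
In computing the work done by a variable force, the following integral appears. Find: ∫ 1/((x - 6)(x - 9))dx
Partial fractions: 1/((x-6)(x-9))=A/(x-6)+B/(x-9)
A=-1/3, B=1/3
∫ [-1/3· 1/(x-6)+1/3· 1/(x-9)] dx
=(1/3)[ln|x-9| - ln|x-6|]+C

Answer: (1/3)·ln|(x-9)/(x-6)|+C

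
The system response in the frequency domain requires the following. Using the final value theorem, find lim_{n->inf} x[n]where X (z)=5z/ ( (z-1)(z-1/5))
Final value theorem: lim x[n] = lim_{z->1} (z-1) * X(z)
(z-1) * X(z) = 5z/(z-1/5)
As z->1: 5/(1-1/5) = 5/(4/5) = 25/4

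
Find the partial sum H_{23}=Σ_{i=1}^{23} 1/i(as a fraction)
H_23=1 + 1/2 + 1/3 + ... + 1/23
=444316699/118982864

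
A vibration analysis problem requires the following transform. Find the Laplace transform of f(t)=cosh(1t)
L{cosh(at)} = s/(s²-a²)
L{cosh(1t)} = s/(s²-1)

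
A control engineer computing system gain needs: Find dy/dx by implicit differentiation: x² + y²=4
Differentiate both sides: 2x + 2y·(dy/dx) = 0
Solve: dy/dx = -2x/(2y) = -x/y

Answer: dy/dx = -x/y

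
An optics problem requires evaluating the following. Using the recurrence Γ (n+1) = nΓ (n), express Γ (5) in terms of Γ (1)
Γ(5) = 4Γ(4) = 4·3Γ(3) = ... = 4!·Γ(1) = 24·Γ(1)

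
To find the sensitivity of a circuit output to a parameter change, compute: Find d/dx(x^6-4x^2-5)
Power rule: d/dx(ax^n) = n·a·x^(n-1)
Term by term: 6·x^5-8·x

Answer: 6x^5-8x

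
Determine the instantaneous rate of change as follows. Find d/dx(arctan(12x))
d/dx[arctan(u)] = u'/(1 + u²), u = 12x, u' = 12

Answer: 12/(1 + 144x²)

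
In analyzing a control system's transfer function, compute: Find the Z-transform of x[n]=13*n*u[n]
Z{n*u[n]} = z/(z-1)^2
By linearity: Z{13*n*u[n]} = 13z/(z-1)^2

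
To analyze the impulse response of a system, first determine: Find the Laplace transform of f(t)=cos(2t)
L{cos(wt)} = s/(s² + w²)
L{cos(2t)} = s/(s² + 4)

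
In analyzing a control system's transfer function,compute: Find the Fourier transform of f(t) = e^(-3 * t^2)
The Fourier transform of a Gaussian e^(-a * t^2) is sqrt(pi/a) * e^(-omega^2/(4a)).
With a=3: F(omega)=sqrt(pi/3) * e^(-omega^2/12)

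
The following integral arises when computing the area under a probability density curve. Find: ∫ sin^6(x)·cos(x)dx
Let u=sin(x), du=cos(x) dx
∫ u^6 du=u^7/7 + C

Answer: sin^7(x)/7 + C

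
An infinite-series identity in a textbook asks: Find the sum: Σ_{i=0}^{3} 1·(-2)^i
Geometric series: S = a(1 - r^n)/(1 - r)
a = 1, r = -2, n = 4
S = 1(1 - 16)/3 = -5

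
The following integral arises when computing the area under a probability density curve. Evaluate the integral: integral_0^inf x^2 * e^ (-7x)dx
This is a Gamma integral. Substitute u = 7x (du = 7 dx):
integral_0^inf x^2*e^(-7x) dx = (1/7^3) integral_0^inf u^2*e^(-u) du
= Gamma(3)/7^3 = 2!/7^3 = 2/343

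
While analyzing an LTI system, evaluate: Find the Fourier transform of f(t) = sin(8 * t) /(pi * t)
sin(W * t)/(pi * t) = (W/pi) * sinc(W * t/pi) is the impulse response of the ideal low-pass filter with cutoff W (here W = 8).
Its Fourier transform is a rectangular function:
F(omega) = 1 for |omega| < 8, 0 otherwise

Answer: rect(omega/16) [i.e., 1 for |omega| < 8, 0 otherwise]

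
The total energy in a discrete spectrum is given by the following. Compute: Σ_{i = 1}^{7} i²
Using formula: Σ i^2=n(n + 1)(2n + 1)/6=7·8·15/6=140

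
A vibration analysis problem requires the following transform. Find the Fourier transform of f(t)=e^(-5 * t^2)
The Fourier transform of a Gaussian e^(-a*t^2) is sqrt(pi/a)*e^(-omega^2/(4a)).
With a=5: F(omega)=sqrt(pi/5)*e^(-omega^2/20)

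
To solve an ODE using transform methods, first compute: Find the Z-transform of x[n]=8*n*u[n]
Z{n * u[n]}=z/(z-1)^2
By linearity: Z{8 * n * u[n]}=8z/(z-1)^2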